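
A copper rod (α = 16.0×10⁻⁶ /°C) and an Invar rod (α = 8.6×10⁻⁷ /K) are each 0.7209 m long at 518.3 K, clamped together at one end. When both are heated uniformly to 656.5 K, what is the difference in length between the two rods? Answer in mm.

1.51 mm

ΔT = 138.2 K
copper: ΔL = 16.0×10⁻⁶ × 0.7209 m × 138.2 = 1.5941×10⁻³ m = 1.5941 mm
Invar: ΔL = 8.6×10⁻⁷ × 0.7209 m × 138.2 = 8.5680×10⁻⁵ m = 0.085680 mm
difference = 1.5941 − 0.085680 = 1.50842 mm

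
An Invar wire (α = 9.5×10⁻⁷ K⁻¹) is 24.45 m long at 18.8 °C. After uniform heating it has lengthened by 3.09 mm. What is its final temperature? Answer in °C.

T = 152 °C

ΔL = αL₀ΔT ⇒ ΔT = ΔL / (αL₀)
ΔT = 3.09×10⁻³ m / (9.5×10⁻⁷ × 24.45 m) = 133.03 K
T = 18.8 + 133.03 = 151.83 °C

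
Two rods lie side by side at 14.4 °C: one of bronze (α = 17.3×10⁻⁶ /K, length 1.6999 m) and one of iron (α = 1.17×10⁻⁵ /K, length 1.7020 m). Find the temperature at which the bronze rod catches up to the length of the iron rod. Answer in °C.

L₁(1 + α₁ΔT) = L₂(1 + α₂ΔT) ⇒ ΔT = (L₂ − L₁)/(α₁L₁ − α₂L₂)
L₂ − L₁ = 1.7020 − 1.6999 = 2.10×10⁻³ m
α₁L₁ − α₂L₂ = 17.3×10⁻⁶×1.6999 − 1.17×10⁻⁵×1.7020 = 9.49487×10⁻⁶ m/K
ΔT = 2.10×10⁻³ / 9.49487×10⁻⁶ = 221.172 K
T = 14.4 + 221.172 = 235.572 °C

T = 235.6 °C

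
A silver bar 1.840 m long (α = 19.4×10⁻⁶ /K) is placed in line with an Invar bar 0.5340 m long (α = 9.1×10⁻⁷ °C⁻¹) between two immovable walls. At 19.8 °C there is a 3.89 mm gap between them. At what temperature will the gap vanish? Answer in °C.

α₁L₁ = 3.5696×10⁻⁵ m/K, α₂L₂ = 4.8594×10⁻⁷ m/K → total 3.618194×10⁻⁵ m/K
ΔT = g/(α₁L₁+α₂L₂) = 3.89×10⁻³ / 3.618194×10⁻⁵ = 107.51 K
T = 19.8 + 107.51 = 127.31 °C

T = 127 °C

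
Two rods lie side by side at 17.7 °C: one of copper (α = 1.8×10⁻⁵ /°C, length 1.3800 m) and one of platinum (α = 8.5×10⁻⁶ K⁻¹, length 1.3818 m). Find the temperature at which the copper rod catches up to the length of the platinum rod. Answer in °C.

T = 155.2 °C

Equal length when α₁L₁ΔT − α₂L₂ΔT = L₂ − L₁ = 1.80×10⁻³ m
α₁L₁ = 2.484×10⁻⁵, α₂L₂ = 1.17453×10⁻⁵ → Δ(αL) = 1.30947×10⁻⁵ m/K
ΔT = 1.80×10⁻³ / 1.30947×10⁻⁵ = 137.460 K, so T = 17.7 + 137.460 = 155.160 °C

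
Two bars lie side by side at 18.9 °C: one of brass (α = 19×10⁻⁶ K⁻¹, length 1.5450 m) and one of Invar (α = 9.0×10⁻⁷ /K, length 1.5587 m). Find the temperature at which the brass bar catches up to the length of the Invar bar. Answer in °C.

L₁(1 + α₁ΔT) = L₂(1 + α₂ΔT) ⇒ ΔT = (L₂ − L₁)/(α₁L₁ − α₂L₂)
L₂ − L₁ = 1.5587 − 1.5450 = 1.37×10⁻² m
α₁L₁ − α₂L₂ = 19×10⁻⁶×1.5450 − 9.0×10⁻⁷×1.5587 = 2.795217×10⁻⁵ m/K
ΔT = 1.37×10⁻² / 2.795217×10⁻⁵ = 490.123 K
T = 18.9 + 490.123 = 509.023 °C

T = 509.0 °C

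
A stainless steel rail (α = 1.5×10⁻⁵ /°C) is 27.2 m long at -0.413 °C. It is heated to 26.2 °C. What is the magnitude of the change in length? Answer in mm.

|ΔT| = |26.2 − (-0.413)| = 26.613 K
ΔL = αL₀ΔT = (1.5×10⁻⁵)(27.2)(26.613) = 1.09×10⁻² m

ΔL = 10.9 mm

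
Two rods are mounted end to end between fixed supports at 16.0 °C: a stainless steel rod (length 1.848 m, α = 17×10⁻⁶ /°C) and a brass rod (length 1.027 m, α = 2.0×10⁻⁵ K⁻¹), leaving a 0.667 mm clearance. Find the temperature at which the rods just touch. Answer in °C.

α₁L₁ = 3.1416×10⁻⁵ m/K, α₂L₂ = 2.054×10⁻⁵ m/K → total 5.1956×10⁻⁵ m/K
ΔT = g/(α₁L₁+α₂L₂) = 6.67×10⁻⁴ / 5.1956×10⁻⁵ = 12.838 K
T = 16.0 + 12.838 = 28.838 °C

T = 28.8 °C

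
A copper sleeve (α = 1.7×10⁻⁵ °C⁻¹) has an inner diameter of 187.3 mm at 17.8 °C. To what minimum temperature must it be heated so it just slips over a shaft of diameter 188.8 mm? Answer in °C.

Required Δd = 188.8 − 187.3 = 1.5 mm
Δd = αd₀ΔT ⇒ ΔT = Δd/(αd₀) = 1.5 / (1.7×10⁻⁵ × 187.3) = 471.09 K
T_min = 17.8 + 471.09 = 488.89 °C

T = 489 °C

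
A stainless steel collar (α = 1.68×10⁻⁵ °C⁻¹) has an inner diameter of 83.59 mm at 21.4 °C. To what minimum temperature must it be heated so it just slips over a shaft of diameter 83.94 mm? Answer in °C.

T = 271 °C

Required Δd = 83.94 − 83.59 = 0.35 mm
Δd = αd₀ΔT ⇒ ΔT = Δd/(αd₀) = 0.35 / (1.68×10⁻⁵ × 83.59) = 249.23 K
T_min = 21.4 + 249.23 = 270.63 °C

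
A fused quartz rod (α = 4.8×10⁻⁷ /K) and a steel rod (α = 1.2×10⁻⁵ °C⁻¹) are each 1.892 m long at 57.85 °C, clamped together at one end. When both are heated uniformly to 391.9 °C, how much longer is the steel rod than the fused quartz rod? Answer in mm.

7.28 mm

ΔT = 334.05 K
fused quartz: ΔL = 4.8×10⁻⁷ × 1.892 m × 334.05 = 3.0337×10⁻⁴ m = 0.30337 mm
steel: ΔL = 1.2×10⁻⁵ × 1.892 m × 334.05 = 7.5843×10⁻³ m = 7.5843 mm
difference = 7.5843 − 0.30337 = 7.28093 mm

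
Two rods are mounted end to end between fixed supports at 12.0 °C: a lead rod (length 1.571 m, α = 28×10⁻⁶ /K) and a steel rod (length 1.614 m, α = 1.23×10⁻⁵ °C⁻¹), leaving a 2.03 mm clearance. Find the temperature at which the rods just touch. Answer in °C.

T = 43.8 °C

Gap closes when ΔL₁ + ΔL₂ = 2.03 mm = 2.03×10⁻³ m
(α₁L₁ + α₂L₂)ΔT = g
α₁L₁ + α₂L₂ = 28×10⁻⁶×1.571 + 1.23×10⁻⁵×1.614 = 6.38402×10⁻⁵ m/K
ΔT = 2.03×10⁻³ / 6.38402×10⁻⁵ = 31.798 K
T = 12.0 + 31.798 = 43.798 °C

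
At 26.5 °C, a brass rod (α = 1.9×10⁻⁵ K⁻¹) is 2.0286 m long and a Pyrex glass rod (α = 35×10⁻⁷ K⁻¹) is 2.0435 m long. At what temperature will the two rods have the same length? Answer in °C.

Equal length when α₁L₁ΔT − α₂L₂ΔT = L₂ − L₁ = 1.49×10⁻² m
α₁L₁ = 3.85434×10⁻⁵, α₂L₂ = 7.15225×10⁻⁶ → Δ(αL) = 3.139115×10⁻⁵ m/K
ΔT = 1.49×10⁻² / 3.139115×10⁻⁵ = 474.656 K, so T = 26.5 + 474.656 = 501.156 °C

T = 501.2 °C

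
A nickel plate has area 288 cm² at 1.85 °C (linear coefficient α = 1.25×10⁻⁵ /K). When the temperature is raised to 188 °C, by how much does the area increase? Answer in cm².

ΔA = 1.34 cm²

Area coefficient ≈ 2α; |ΔT| = 186.15 K
ΔA = 2αA₀ΔT = 2(1.25×10⁻⁵)(288)(186.15) = 1.34 cm²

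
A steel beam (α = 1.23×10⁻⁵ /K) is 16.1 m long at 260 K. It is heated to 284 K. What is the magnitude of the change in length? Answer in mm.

ΔL = 4.75 mm

|ΔT| = |284 − 260| = 24 K
ΔL = αL₀ΔT = (1.23×10⁻⁵)(16.1)(24) = 4.75×10⁻³ m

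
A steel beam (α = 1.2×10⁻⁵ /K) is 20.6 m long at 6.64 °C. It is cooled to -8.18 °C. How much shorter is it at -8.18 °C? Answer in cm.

|ΔT| = |-8.18 − 6.64| = 14.82 K
ΔL = αL₀ΔT = (1.2×10⁻⁵)(20.6)(14.82) = 3.66×10⁻³ m

ΔL = 0.366 cm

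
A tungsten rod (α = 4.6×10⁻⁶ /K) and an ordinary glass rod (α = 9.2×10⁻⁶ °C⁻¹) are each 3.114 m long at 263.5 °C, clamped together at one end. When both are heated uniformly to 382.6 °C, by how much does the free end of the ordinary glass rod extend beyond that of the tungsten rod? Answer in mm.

ΔT = 119.1 K
tungsten: ΔL = 4.6×10⁻⁶ × 3.114 m × 119.1 = 1.7060×10⁻³ m = 1.7060 mm
ordinary glass: ΔL = 9.2×10⁻⁶ × 3.114 m × 119.1 = 3.4121×10⁻³ m = 3.4121 mm
difference = 3.4121 − 1.7060 = 1.7061 mm

1.71 mm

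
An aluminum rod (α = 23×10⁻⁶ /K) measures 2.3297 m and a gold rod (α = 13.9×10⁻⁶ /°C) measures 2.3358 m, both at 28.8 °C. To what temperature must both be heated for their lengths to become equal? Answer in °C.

L₁(1 + α₁ΔT) = L₂(1 + α₂ΔT) ⇒ ΔT = (L₂ − L₁)/(α₁L₁ − α₂L₂)
L₂ − L₁ = 2.3358 − 2.3297 = 6.10×10⁻³ m
α₁L₁ − α₂L₂ = 23×10⁻⁶×2.3297 − 13.9×10⁻⁶×2.3358 = 2.111548×10⁻⁵ m/K
ΔT = 6.10×10⁻³ / 2.111548×10⁻⁵ = 288.888 K
T = 28.8 + 288.888 = 317.688 °C

T = 317.7 °C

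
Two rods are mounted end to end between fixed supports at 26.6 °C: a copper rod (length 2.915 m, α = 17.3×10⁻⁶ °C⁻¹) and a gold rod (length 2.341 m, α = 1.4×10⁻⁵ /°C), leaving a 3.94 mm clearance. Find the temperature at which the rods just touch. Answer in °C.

α₁L₁ = 5.04295×10⁻⁵ m/K, α₂L₂ = 3.2774×10⁻⁵ m/K → total 8.32035×10⁻⁵ m/K
ΔT = g/(α₁L₁+α₂L₂) = 3.94×10⁻³ / 8.32035×10⁻⁵ = 47.354 K
T = 26.6 + 47.354 = 73.954 °C

T = 74.0 °C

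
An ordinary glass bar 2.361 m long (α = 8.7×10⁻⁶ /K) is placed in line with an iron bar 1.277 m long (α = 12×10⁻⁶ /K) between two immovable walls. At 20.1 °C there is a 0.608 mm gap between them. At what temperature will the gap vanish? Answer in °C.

T = 37.1 °C

Gap closes when ΔL₁ + ΔL₂ = 0.608 mm = 6.08×10⁻⁴ m
(α₁L₁ + α₂L₂)ΔT = g
α₁L₁ + α₂L₂ = 8.7×10⁻⁶×2.361 + 12×10⁻⁶×1.277 = 3.58647×10⁻⁵ m/K
ΔT = 6.08×10⁻⁴ / 3.58647×10⁻⁵ = 16.953 K
T = 20.1 + 16.953 = 37.053 °C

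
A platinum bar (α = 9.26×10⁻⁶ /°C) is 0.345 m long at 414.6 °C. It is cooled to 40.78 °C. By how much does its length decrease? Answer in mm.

ΔL = 1.19 mm

|ΔT| = |40.78 − 414.6| = 373.82 K
ΔL = αL₀ΔT = (9.26×10⁻⁶)(0.345)(373.82) = 1.19×10⁻³ m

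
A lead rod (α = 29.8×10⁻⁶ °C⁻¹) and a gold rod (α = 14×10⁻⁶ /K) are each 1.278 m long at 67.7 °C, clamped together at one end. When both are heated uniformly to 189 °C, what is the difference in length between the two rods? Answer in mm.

ΔT = 121.3 K
lead: ΔL = 29.8×10⁻⁶ × 1.278 m × 121.3 = 4.6196×10⁻³ m = 4.6196 mm
gold: ΔL = 14×10⁻⁶ × 1.278 m × 121.3 = 2.1703×10⁻³ m = 2.1703 mm
difference = 4.6196 − 2.1703 = 2.4493 mm

2.45 mm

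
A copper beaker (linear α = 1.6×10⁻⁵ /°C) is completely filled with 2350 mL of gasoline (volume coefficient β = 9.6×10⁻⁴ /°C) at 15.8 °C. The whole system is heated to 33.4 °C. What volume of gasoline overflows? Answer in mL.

37.7 mL

The beaker also expands: β_container ≈ 3α = 4.8×10⁻⁵ /K
Net overflow = V₀(β_liq − 3α_cont)ΔT
β − 3α = 9.60×10⁻⁴ − 4.8×10⁻⁵ = 9.12×10⁻⁴ /K; ΔT = 17.6 K
ΔV = 2350 × 9.12×10⁻⁴ × 17.6 = 37.7 mL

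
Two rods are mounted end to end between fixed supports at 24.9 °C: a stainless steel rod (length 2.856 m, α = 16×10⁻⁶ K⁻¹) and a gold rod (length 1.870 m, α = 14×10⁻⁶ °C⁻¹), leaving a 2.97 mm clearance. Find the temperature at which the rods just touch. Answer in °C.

T = 66.2 °C

Gap closes when ΔL₁ + ΔL₂ = 2.97 mm = 2.97×10⁻³ m
(α₁L₁ + α₂L₂)ΔT = g
α₁L₁ + α₂L₂ = 16×10⁻⁶×2.856 + 14×10⁻⁶×1.870 = 7.1876×10⁻⁵ m/K
ΔT = 2.97×10⁻³ / 7.1876×10⁻⁵ = 41.321 K
T = 24.9 + 41.321 = 66.221 °C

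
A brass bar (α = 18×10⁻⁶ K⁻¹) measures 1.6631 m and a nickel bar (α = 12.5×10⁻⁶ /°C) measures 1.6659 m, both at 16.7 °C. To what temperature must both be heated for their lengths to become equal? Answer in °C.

T = 324.0 °C

L₁(1 + α₁ΔT) = L₂(1 + α₂ΔT) ⇒ ΔT = (L₂ − L₁)/(α₁L₁ − α₂L₂)
L₂ − L₁ = 1.6659 − 1.6631 = 2.80×10⁻³ m
α₁L₁ − α₂L₂ = 18×10⁻⁶×1.6631 − 12.5×10⁻⁶×1.6659 = 9.11205×10⁻⁶ m/K
ΔT = 2.80×10⁻³ / 9.11205×10⁻⁶ = 307.285 K
T = 16.7 + 307.285 = 323.985 °C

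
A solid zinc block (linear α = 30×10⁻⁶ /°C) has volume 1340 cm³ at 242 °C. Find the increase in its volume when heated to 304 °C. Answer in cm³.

ΔV = 7.48 cm³

Isotropic solid: β ≈ 3α = 9.0×10⁻⁵ /K; ΔT = 62 K
ΔV = 3αV₀ΔT = 3(30×10⁻⁶)(1340)(62) = 7.48 cm³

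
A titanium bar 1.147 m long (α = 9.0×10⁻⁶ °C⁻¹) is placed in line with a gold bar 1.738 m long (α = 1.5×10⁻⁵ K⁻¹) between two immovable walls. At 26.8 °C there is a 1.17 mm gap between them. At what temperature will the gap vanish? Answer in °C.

T = 58.9 °C

Gap closes when ΔL₁ + ΔL₂ = 1.17 mm = 1.17×10⁻³ m
(α₁L₁ + α₂L₂)ΔT = g
α₁L₁ + α₂L₂ = 9.0×10⁻⁶×1.147 + 1.5×10⁻⁵×1.738 = 3.6393×10⁻⁵ m/K
ΔT = 1.17×10⁻³ / 3.6393×10⁻⁵ = 32.149 K
T = 26.8 + 32.149 = 58.949 °C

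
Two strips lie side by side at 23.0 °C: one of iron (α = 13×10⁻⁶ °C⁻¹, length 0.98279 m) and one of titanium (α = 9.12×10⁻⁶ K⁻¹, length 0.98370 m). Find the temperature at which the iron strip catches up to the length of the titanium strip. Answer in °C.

T = 262.2 °C

Equal length when α₁L₁ΔT − α₂L₂ΔT = L₂ − L₁ = 9.10×10⁻⁴ m
α₁L₁ = 1.277627×10⁻⁵, α₂L₂ = 8.971344×10⁻⁶ → Δ(αL) = 3.804926×10⁻⁶ m/K
ΔT = 9.10×10⁻⁴ / 3.804926×10⁻⁶ = 239.164 K, so T = 23.0 + 239.164 = 262.164 °C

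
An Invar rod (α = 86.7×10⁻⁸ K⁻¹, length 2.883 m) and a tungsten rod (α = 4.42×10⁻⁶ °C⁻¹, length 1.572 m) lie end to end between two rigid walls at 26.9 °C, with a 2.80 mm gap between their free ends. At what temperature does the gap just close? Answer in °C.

Gap closes when ΔL₁ + ΔL₂ = 2.80 mm = 2.80×10⁻³ m
(α₁L₁ + α₂L₂)ΔT = g
α₁L₁ + α₂L₂ = 86.7×10⁻⁸×2.883 + 4.42×10⁻⁶×1.572 = 9.447801×10⁻⁶ m/K
ΔT = 2.80×10⁻³ / 9.447801×10⁻⁶ = 296.37 K
T = 26.9 + 296.37 = 323.27 °C

T = 323 °C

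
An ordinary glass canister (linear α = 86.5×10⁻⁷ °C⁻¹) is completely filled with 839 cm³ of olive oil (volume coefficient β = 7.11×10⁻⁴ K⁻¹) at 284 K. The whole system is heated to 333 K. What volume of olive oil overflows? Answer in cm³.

The canister also expands: β_container ≈ 3α = 2.595×10⁻⁵ /K
Net overflow = V₀(β_liq − 3α_cont)ΔT
β − 3α = 7.11×10⁻⁴ − 2.595×10⁻⁵ = 6.8505×10⁻⁴ /K; ΔT = 49 K
ΔV = 839 × 6.8505×10⁻⁴ × 49 = 28.2 cm³

28.2 cm³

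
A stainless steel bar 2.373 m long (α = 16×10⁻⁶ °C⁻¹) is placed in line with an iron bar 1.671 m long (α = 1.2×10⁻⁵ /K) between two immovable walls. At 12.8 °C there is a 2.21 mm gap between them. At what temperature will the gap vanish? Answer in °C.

α₁L₁ = 3.7968×10⁻⁵ m/K, α₂L₂ = 2.0052×10⁻⁵ m/K → total 5.802×10⁻⁵ m/K
ΔT = g/(α₁L₁+α₂L₂) = 2.21×10⁻³ / 5.802×10⁻⁵ = 38.090 K
T = 12.8 + 38.090 = 50.890 °C

T = 50.9 °C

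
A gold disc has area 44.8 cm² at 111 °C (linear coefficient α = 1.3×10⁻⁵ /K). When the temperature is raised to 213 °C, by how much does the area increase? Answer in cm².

Area coefficient ≈ 2α; |ΔT| = 102 K
ΔA = 2αA₀ΔT = 2(1.3×10⁻⁵)(44.8)(102) = 0.119 cm²

ΔA = 0.119 cm²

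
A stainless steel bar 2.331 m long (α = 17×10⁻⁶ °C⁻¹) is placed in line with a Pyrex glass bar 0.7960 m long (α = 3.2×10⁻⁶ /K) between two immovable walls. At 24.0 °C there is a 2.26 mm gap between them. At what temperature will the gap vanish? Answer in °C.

Gap closes when ΔL₁ + ΔL₂ = 2.26 mm = 2.26×10⁻³ m
(α₁L₁ + α₂L₂)ΔT = g
α₁L₁ + α₂L₂ = 17×10⁻⁶×2.331 + 3.2×10⁻⁶×0.7960 = 4.21742×10⁻⁵ m/K
ΔT = 2.26×10⁻³ / 4.21742×10⁻⁵ = 53.587 K
T = 24.0 + 53.587 = 77.587 °C

T = 77.6 °C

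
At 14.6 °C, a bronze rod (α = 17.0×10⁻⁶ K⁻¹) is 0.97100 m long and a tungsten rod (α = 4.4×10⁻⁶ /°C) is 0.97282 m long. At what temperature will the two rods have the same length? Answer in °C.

T = 163.5 °C

Equal length when α₁L₁ΔT − α₂L₂ΔT = L₂ − L₁ = 1.82×10⁻³ m
α₁L₁ = 1.6507×10⁻⁵, α₂L₂ = 4.280408×10⁻⁶ → Δ(αL) = 1.2226592×10⁻⁵ m/K
ΔT = 1.82×10⁻³ / 1.2226592×10⁻⁵ = 148.856 K, so T = 14.6 + 148.856 = 163.456 °C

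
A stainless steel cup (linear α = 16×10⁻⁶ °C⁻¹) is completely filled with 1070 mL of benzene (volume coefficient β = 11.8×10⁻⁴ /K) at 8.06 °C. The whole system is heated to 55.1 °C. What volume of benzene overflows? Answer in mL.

57.0 mL

The cup also expands: β_container ≈ 3α = 4.8×10⁻⁵ /K
Net overflow = V₀(β_liq − 3α_cont)ΔT
β − 3α = 1.18×10⁻³ − 4.8×10⁻⁵ = 1.132×10⁻³ /K; ΔT = 47.04 K
ΔV = 1070 × 1.132×10⁻³ × 47.04 = 57.0 mL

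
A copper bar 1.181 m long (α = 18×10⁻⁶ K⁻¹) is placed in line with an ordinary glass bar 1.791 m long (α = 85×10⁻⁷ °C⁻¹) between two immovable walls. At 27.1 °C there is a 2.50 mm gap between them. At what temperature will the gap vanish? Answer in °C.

T = 95.6 °C

α₁L₁ = 2.1258×10⁻⁵ m/K, α₂L₂ = 1.52235×10⁻⁵ m/K → total 3.64815×10⁻⁵ m/K
ΔT = g/(α₁L₁+α₂L₂) = 2.50×10⁻³ / 3.64815×10⁻⁵ = 68.528 K
T = 27.1 + 68.528 = 95.628 °C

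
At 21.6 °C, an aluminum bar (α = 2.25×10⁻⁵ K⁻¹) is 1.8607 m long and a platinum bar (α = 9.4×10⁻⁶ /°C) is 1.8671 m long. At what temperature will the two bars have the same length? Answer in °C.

T = 284.8 °C

Equal length when α₁L₁ΔT − α₂L₂ΔT = L₂ − L₁ = 6.40×10⁻³ m
α₁L₁ = 4.186575×10⁻⁵, α₂L₂ = 1.755074×10⁻⁵ → Δ(αL) = 2.431501×10⁻⁵ m/K
ΔT = 6.40×10⁻³ / 2.431501×10⁻⁵ = 263.212 K, so T = 21.6 + 263.212 = 284.812 °C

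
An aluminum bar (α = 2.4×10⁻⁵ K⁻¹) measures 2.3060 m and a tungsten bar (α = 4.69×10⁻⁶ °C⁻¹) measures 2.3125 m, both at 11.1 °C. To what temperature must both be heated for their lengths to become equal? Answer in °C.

Equal length when α₁L₁ΔT − α₂L₂ΔT = L₂ − L₁ = 6.50×10⁻³ m
α₁L₁ = 5.5344×10⁻⁵, α₂L₂ = 1.0845625×10⁻⁵ → Δ(αL) = 4.4498375×10⁻⁵ m/K
ΔT = 6.50×10⁻³ / 4.4498375×10⁻⁵ = 146.073 K, so T = 11.1 + 146.073 = 157.173 °C

T = 157.2 °C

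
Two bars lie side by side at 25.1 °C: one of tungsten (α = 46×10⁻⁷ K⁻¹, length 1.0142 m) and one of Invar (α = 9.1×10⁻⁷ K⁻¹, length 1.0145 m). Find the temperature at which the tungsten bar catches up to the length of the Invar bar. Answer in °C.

Equal length when α₁L₁ΔT − α₂L₂ΔT = L₂ − L₁ = 3.00×10⁻⁴ m
α₁L₁ = 4.66532×10⁻⁶, α₂L₂ = 9.23195×10⁻⁷ → Δ(αL) = 3.742125×10⁻⁶ m/K
ΔT = 3.00×10⁻⁴ / 3.742125×10⁻⁶ = 80.168 K, so T = 25.1 + 80.168 = 105.268 °C

T = 105.3 °C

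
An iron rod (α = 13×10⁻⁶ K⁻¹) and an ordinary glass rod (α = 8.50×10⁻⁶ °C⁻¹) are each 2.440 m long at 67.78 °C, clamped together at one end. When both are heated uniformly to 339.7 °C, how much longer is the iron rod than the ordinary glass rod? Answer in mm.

2.99 mm

ΔT = 271.92 K
iron: ΔL = 13×10⁻⁶ × 2.440 m × 271.92 = 8.6253×10⁻³ m = 8.6253 mm
ordinary glass: ΔL = 8.50×10⁻⁶ × 2.440 m × 271.92 = 5.6396×10⁻³ m = 5.6396 mm
difference = 8.6253 − 5.6396 = 2.9857 mm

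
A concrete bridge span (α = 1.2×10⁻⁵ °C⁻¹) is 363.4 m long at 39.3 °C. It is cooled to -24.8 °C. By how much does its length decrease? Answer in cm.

ΔL = 28.0 cm

|ΔT| = |-24.8 − 39.3| = 64.1 K
ΔL = αL₀ΔT = (1.2×10⁻⁵)(363.4)(64.1) = 2.80×10⁻¹ m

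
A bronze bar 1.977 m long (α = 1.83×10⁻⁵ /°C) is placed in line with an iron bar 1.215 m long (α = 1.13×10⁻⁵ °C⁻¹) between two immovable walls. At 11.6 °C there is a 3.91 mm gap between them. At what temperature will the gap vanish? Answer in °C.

T = 89.9 °C

α₁L₁ = 3.61791×10⁻⁵ m/K, α₂L₂ = 1.37295×10⁻⁵ m/K → total 4.99086×10⁻⁵ m/K
ΔT = g/(α₁L₁+α₂L₂) = 3.91×10⁻³ / 4.99086×10⁻⁵ = 78.343 K
T = 11.6 + 78.343 = 89.943 °C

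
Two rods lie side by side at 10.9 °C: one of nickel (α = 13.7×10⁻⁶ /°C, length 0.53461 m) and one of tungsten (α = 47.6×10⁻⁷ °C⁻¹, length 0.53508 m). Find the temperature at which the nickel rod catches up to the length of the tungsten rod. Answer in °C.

Equal length when α₁L₁ΔT − α₂L₂ΔT = L₂ − L₁ = 4.70×10⁻⁴ m
α₁L₁ = 7.324157×10⁻⁶, α₂L₂ = 2.5469808×10⁻⁶ → Δ(αL) = 4.7771762×10⁻⁶ m/K
ΔT = 4.70×10⁻⁴ / 4.7771762×10⁻⁶ = 98.384 K, so T = 10.9 + 98.384 = 109.284 °C

T = 109.3 °C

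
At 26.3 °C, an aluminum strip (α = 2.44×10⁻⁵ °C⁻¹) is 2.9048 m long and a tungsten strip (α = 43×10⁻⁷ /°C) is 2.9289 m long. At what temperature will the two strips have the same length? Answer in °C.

Equal length when α₁L₁ΔT − α₂L₂ΔT = L₂ − L₁ = 2.41×10⁻² m
α₁L₁ = 7.087712×10⁻⁵, α₂L₂ = 1.259427×10⁻⁵ → Δ(αL) = 5.828285×10⁻⁵ m/K
ΔT = 2.41×10⁻² / 5.828285×10⁻⁵ = 413.501 K, so T = 26.3 + 413.501 = 439.801 °C

T = 439.8 °C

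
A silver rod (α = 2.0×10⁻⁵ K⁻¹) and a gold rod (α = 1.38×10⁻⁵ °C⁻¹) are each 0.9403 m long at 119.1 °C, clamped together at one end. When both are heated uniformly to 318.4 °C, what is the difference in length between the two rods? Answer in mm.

ΔT = 199.3 K
silver: ΔL = 2.0×10⁻⁵ × 0.9403 m × 199.3 = 3.7480×10⁻³ m = 3.7480 mm
gold: ΔL = 1.38×10⁻⁵ × 0.9403 m × 199.3 = 2.5861×10⁻³ m = 2.5861 mm
difference = 3.7480 − 2.5861 = 1.1619 mm

1.16 mm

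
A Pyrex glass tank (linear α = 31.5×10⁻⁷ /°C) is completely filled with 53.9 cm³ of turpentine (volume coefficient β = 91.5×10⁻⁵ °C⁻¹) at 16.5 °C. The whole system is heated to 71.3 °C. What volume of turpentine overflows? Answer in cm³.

2.67 cm³

The tank also expands: β_container ≈ 3α = 9.45×10⁻⁶ /K
Net overflow = V₀(β_liq − 3α_cont)ΔT
β − 3α = 9.15×10⁻⁴ − 9.45×10⁻⁶ = 9.0555×10⁻⁴ /K; ΔT = 54.8 K
ΔV = 53.9 × 9.0555×10⁻⁴ × 54.8 = 2.67 cm³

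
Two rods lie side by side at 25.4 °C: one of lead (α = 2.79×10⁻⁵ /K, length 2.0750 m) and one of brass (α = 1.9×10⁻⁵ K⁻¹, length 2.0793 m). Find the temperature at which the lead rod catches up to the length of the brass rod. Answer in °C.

L₁(1 + α₁ΔT) = L₂(1 + α₂ΔT) ⇒ ΔT = (L₂ − L₁)/(α₁L₁ − α₂L₂)
L₂ − L₁ = 2.0793 − 2.0750 = 4.30×10⁻³ m
α₁L₁ − α₂L₂ = 2.79×10⁻⁵×2.0750 − 1.9×10⁻⁵×2.0793 = 1.83858×10⁻⁵ m/K
ΔT = 4.30×10⁻³ / 1.83858×10⁻⁵ = 233.876 K
T = 25.4 + 233.876 = 259.276 °C

T = 259.3 °C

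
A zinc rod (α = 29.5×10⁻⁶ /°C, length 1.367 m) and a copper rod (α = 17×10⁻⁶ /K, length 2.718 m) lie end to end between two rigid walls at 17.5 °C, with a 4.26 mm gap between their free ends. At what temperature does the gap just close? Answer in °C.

T = 66.7 °C

Gap closes when ΔL₁ + ΔL₂ = 4.26 mm = 4.26×10⁻³ m
(α₁L₁ + α₂L₂)ΔT = g
α₁L₁ + α₂L₂ = 29.5×10⁻⁶×1.367 + 17×10⁻⁶×2.718 = 8.65325×10⁻⁵ m/K
ΔT = 4.26×10⁻³ / 8.65325×10⁻⁵ = 49.230 K
T = 17.5 + 49.230 = 66.730 °C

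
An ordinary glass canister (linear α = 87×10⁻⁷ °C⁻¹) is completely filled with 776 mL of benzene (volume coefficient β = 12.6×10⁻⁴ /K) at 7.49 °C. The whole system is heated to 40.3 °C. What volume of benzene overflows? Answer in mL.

The canister also expands: β_container ≈ 3α = 2.61×10⁻⁵ /K
Net overflow = V₀(β_liq − 3α_cont)ΔT
β − 3α = 1.26×10⁻³ − 2.61×10⁻⁵ = 1.2339×10⁻³ /K; ΔT = 32.81 K
ΔV = 776 × 1.2339×10⁻³ × 32.81 = 31.4 mL

31.4 mL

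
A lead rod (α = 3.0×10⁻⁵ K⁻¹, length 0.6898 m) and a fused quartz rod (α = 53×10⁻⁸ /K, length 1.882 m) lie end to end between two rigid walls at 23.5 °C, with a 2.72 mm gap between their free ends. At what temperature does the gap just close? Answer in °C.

T = 149 °C

Gap closes when ΔL₁ + ΔL₂ = 2.72 mm = 2.72×10⁻³ m
(α₁L₁ + α₂L₂)ΔT = g
α₁L₁ + α₂L₂ = 3.0×10⁻⁵×0.6898 + 53×10⁻⁸×1.882 = 2.169146×10⁻⁵ m/K
ΔT = 2.72×10⁻³ / 2.169146×10⁻⁵ = 125.39 K
T = 23.5 + 125.39 = 148.89 °C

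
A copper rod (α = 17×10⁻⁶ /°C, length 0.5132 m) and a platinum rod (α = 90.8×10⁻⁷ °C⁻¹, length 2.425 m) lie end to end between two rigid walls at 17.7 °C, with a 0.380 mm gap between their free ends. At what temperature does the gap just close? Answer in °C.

T = 30.1 °C

α₁L₁ = 8.7244×10⁻⁶ m/K, α₂L₂ = 2.2019×10⁻⁵ m/K → total 3.07434×10⁻⁵ m/K
ΔT = g/(α₁L₁+α₂L₂) = 3.80×10⁻⁴ / 3.07434×10⁻⁵ = 12.360 K
T = 17.7 + 12.360 = 30.060 °C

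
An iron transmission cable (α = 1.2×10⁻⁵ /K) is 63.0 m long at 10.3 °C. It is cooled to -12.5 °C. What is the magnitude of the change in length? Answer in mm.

|ΔT| = |-12.5 − 10.3| = 22.8 K
ΔL = αL₀ΔT = (1.2×10⁻⁵)(63.0)(22.8) = 1.72×10⁻² m

ΔL = 17.2 mm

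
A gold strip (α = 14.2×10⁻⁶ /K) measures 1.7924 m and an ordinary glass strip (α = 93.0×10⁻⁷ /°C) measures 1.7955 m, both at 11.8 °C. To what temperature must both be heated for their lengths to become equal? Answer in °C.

T = 365.9 °C

Equal length when α₁L₁ΔT − α₂L₂ΔT = L₂ − L₁ = 3.10×10⁻³ m
α₁L₁ = 2.545208×10⁻⁵, α₂L₂ = 1.669815×10⁻⁵ → Δ(αL) = 8.75393×10⁻⁶ m/K
ΔT = 3.10×10⁻³ / 8.75393×10⁻⁶ = 354.127 K, so T = 11.8 + 354.127 = 365.927 °C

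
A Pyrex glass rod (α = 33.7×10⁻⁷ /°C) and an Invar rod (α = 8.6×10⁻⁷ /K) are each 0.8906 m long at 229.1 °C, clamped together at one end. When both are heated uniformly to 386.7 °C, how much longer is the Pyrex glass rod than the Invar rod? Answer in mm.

ΔT = 157.6 K
Pyrex glass: ΔL = 33.7×10⁻⁷ × 0.8906 m × 157.6 = 4.7301×10⁻⁴ m = 0.47301 mm
Invar: ΔL = 8.6×10⁻⁷ × 0.8906 m × 157.6 = 1.2071×10⁻⁴ m = 0.12071 mm
difference = 0.47301 − 0.12071 = 0.35230 mm

0.352 mm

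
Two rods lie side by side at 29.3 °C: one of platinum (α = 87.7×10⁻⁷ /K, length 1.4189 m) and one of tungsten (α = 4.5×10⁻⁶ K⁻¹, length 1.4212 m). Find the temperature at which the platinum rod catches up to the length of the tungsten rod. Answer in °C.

L₁(1 + α₁ΔT) = L₂(1 + α₂ΔT) ⇒ ΔT = (L₂ − L₁)/(α₁L₁ − α₂L₂)
L₂ − L₁ = 1.4212 − 1.4189 = 2.30×10⁻³ m
α₁L₁ − α₂L₂ = 87.7×10⁻⁷×1.4189 − 4.5×10⁻⁶×1.4212 = 6.048353×10⁻⁶ m/K
ΔT = 2.30×10⁻³ / 6.048353×10⁻⁶ = 380.269 K
T = 29.3 + 380.269 = 409.569 °C

T = 409.6 °C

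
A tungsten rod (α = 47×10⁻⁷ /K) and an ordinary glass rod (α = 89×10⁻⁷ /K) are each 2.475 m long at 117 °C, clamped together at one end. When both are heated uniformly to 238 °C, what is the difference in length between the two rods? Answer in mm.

ΔT = 121 K
tungsten: ΔL = 47×10⁻⁷ × 2.475 m × 121 = 1.4075×10⁻³ m = 1.4075 mm
ordinary glass: ΔL = 89×10⁻⁷ × 2.475 m × 121 = 2.6653×10⁻³ m = 2.6653 mm
difference = 2.6653 − 1.4075 = 1.2578 mm

1.26 mm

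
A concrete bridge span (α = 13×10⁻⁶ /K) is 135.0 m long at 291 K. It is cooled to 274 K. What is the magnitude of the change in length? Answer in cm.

ΔL = 2.98 cm

|ΔT| = |274 − 291| = 17 K
ΔL = αL₀ΔT = (13×10⁻⁶)(135.0)(17) = 2.98×10⁻² m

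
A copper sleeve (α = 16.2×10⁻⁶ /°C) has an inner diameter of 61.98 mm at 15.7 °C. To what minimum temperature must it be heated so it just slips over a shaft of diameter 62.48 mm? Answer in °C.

Required Δd = 62.48 − 61.98 = 0.50 mm
Δd = αd₀ΔT ⇒ ΔT = Δd/(αd₀) = 0.50 / (16.2×10⁻⁶ × 61.98) = 497.97 K
T_min = 15.7 + 497.97 = 513.67 °C

T = 514 °C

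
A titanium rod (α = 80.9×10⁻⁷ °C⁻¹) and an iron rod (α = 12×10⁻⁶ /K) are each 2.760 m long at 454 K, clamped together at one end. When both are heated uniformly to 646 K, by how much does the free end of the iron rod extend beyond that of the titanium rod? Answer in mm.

2.07 mm

ΔT = 192 K
titanium: ΔL = 80.9×10⁻⁷ × 2.760 m × 192 = 4.2871×10⁻³ m = 4.2871 mm
iron: ΔL = 12×10⁻⁶ × 2.760 m × 192 = 6.3590×10⁻³ m = 6.3590 mm
difference = 6.3590 − 4.2871 = 2.0719 mm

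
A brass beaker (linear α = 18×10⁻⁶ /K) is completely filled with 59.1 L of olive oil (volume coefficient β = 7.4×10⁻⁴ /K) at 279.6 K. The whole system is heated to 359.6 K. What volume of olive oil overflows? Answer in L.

3.24 L

The beaker also expands: β_container ≈ 3α = 5.4×10⁻⁵ /K
Net overflow = V₀(β_liq − 3α_cont)ΔT
β − 3α = 7.40×10⁻⁴ − 5.4×10⁻⁵ = 6.86×10⁻⁴ /K; ΔT = 80.0 K
ΔV = 59.1 × 6.86×10⁻⁴ × 80.0 = 3.24 L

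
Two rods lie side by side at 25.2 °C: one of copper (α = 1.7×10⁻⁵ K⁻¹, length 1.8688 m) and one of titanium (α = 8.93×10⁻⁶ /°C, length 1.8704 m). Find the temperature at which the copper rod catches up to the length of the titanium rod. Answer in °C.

T = 131.4 °C

Equal length when α₁L₁ΔT − α₂L₂ΔT = L₂ − L₁ = 1.60×10⁻³ m
α₁L₁ = 3.17696×10⁻⁵, α₂L₂ = 1.6702672×10⁻⁵ → Δ(αL) = 1.5066928×10⁻⁵ m/K
ΔT = 1.60×10⁻³ / 1.5066928×10⁻⁵ = 106.193 K, so T = 25.2 + 106.193 = 131.393 °C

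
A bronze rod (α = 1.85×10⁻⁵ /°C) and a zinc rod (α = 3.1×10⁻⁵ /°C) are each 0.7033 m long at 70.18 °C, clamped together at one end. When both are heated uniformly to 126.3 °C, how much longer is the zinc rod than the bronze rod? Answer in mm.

ΔT = 56.12 K
bronze: ΔL = 1.85×10⁻⁵ × 0.7033 m × 56.12 = 7.3018×10⁻⁴ m = 0.73018 mm
zinc: ΔL = 3.1×10⁻⁵ × 0.7033 m × 56.12 = 1.2235×10⁻³ m = 1.2235 mm
difference = 1.2235 − 0.73018 = 0.49332 mm

0.493 mm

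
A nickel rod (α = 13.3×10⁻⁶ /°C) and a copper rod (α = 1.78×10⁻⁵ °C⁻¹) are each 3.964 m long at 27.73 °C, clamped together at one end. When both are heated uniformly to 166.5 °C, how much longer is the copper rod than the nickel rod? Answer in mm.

ΔT = 138.77 K
nickel: ΔL = 13.3×10⁻⁶ × 3.964 m × 138.77 = 7.3161×10⁻³ m = 7.3161 mm
copper: ΔL = 1.78×10⁻⁵ × 3.964 m × 138.77 = 9.7915×10⁻³ m = 9.7915 mm
difference = 9.7915 − 7.3161 = 2.4754 mm

2.48 mm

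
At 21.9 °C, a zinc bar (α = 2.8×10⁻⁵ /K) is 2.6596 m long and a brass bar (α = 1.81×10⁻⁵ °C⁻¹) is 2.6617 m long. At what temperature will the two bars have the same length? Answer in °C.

T = 101.8 °C

Equal length when α₁L₁ΔT − α₂L₂ΔT = L₂ − L₁ = 2.10×10⁻³ m
α₁L₁ = 7.44688×10⁻⁵, α₂L₂ = 4.817677×10⁻⁵ → Δ(αL) = 2.629203×10⁻⁵ m/K
ΔT = 2.10×10⁻³ / 2.629203×10⁻⁵ = 79.872 K, so T = 21.9 + 79.872 = 101.772 °C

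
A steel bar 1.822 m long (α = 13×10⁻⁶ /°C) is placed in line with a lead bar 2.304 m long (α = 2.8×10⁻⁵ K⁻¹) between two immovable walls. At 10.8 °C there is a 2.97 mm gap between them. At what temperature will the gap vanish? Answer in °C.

T = 44.5 °C

α₁L₁ = 2.3686×10⁻⁵ m/K, α₂L₂ = 6.4512×10⁻⁵ m/K → total 8.8198×10⁻⁵ m/K
ΔT = g/(α₁L₁+α₂L₂) = 2.97×10⁻³ / 8.8198×10⁻⁵ = 33.674 K
T = 10.8 + 33.674 = 44.474 °C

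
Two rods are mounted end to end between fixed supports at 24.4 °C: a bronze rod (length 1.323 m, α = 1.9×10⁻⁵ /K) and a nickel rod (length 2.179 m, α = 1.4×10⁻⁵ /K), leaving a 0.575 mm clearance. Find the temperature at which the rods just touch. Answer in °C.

T = 34.7 °C

Gap closes when ΔL₁ + ΔL₂ = 0.575 mm = 5.75×10⁻⁴ m
(α₁L₁ + α₂L₂)ΔT = g
α₁L₁ + α₂L₂ = 1.9×10⁻⁵×1.323 + 1.4×10⁻⁵×2.179 = 5.5643×10⁻⁵ m/K
ΔT = 5.75×10⁻⁴ / 5.5643×10⁻⁵ = 10.334 K
T = 24.4 + 10.334 = 34.734 °C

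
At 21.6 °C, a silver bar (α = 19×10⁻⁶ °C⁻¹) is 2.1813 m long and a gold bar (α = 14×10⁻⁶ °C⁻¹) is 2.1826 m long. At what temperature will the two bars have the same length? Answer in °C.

T = 141.0 °C

L₁(1 + α₁ΔT) = L₂(1 + α₂ΔT) ⇒ ΔT = (L₂ − L₁)/(α₁L₁ − α₂L₂)
L₂ − L₁ = 2.1826 − 2.1813 = 1.30×10⁻³ m
α₁L₁ − α₂L₂ = 19×10⁻⁶×2.1813 − 14×10⁻⁶×2.1826 = 1.08883×10⁻⁵ m/K
ΔT = 1.30×10⁻³ / 1.08883×10⁻⁵ = 119.394 K
T = 21.6 + 119.394 = 140.994 °C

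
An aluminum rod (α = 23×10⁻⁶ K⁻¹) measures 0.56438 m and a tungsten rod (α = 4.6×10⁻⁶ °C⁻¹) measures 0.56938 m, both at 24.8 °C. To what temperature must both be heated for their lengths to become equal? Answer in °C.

T = 507.4 °C

L₁(1 + α₁ΔT) = L₂(1 + α₂ΔT) ⇒ ΔT = (L₂ − L₁)/(α₁L₁ − α₂L₂)
L₂ − L₁ = 0.56938 − 0.56438 = 5.00×10⁻³ m
α₁L₁ − α₂L₂ = 23×10⁻⁶×0.56438 − 4.6×10⁻⁶×0.56938 = 1.0361592×10⁻⁵ m/K
ΔT = 5.00×10⁻³ / 1.0361592×10⁻⁵ = 482.551 K
T = 24.8 + 482.551 = 507.351 °C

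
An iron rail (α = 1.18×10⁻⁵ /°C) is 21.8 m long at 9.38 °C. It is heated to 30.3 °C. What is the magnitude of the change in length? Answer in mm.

|ΔT| = |30.3 − 9.38| = 20.92 K
ΔL = αL₀ΔT = (1.18×10⁻⁵)(21.8)(20.92) = 5.38×10⁻³ m

ΔL = 5.38 mm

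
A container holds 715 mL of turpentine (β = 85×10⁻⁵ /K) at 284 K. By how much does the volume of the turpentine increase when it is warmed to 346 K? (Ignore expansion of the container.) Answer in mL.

ΔV = 37.7 mL

|ΔT| = |346 − 284| = 62 K
ΔV = βV₀ΔT = (85×10⁻⁵)(715)(62) = 37.7 mL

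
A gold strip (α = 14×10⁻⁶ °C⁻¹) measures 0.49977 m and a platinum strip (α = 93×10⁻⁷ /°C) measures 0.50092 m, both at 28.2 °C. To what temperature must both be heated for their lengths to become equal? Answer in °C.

Equal length when α₁L₁ΔT − α₂L₂ΔT = L₂ − L₁ = 1.15×10⁻³ m
α₁L₁ = 6.99678×10⁻⁶, α₂L₂ = 4.658556×10⁻⁶ → Δ(αL) = 2.338224×10⁻⁶ m/K
ΔT = 1.15×10⁻³ / 2.338224×10⁻⁶ = 491.826 K, so T = 28.2 + 491.826 = 520.026 °C

T = 520.0 °C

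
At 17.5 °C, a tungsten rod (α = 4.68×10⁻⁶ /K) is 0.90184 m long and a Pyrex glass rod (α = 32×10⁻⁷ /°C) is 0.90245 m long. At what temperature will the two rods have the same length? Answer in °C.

L₁(1 + α₁ΔT) = L₂(1 + α₂ΔT) ⇒ ΔT = (L₂ − L₁)/(α₁L₁ − α₂L₂)
L₂ − L₁ = 0.90245 − 0.90184 = 6.10×10⁻⁴ m
α₁L₁ − α₂L₂ = 4.68×10⁻⁶×0.90184 − 32×10⁻⁷×0.90245 = 1.3327712×10⁻⁶ m/K
ΔT = 6.10×10⁻⁴ / 1.3327712×10⁻⁶ = 457.693 K
T = 17.5 + 457.693 = 475.193 °C

T = 475.2 °C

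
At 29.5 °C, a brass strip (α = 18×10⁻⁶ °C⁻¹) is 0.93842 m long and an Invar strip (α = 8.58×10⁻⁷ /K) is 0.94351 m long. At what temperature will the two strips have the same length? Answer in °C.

T = 346.0 °C

L₁(1 + α₁ΔT) = L₂(1 + α₂ΔT) ⇒ ΔT = (L₂ − L₁)/(α₁L₁ − α₂L₂)
L₂ − L₁ = 0.94351 − 0.93842 = 5.09×10⁻³ m
α₁L₁ − α₂L₂ = 18×10⁻⁶×0.93842 − 8.58×10⁻⁷×0.94351 = 1.608202842×10⁻⁵ m/K
ΔT = 5.09×10⁻³ / 1.608202842×10⁻⁵ = 316.502 K
T = 29.5 + 316.502 = 346.002 °C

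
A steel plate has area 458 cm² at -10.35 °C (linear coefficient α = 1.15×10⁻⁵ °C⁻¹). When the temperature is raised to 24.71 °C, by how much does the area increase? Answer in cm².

Area coefficient ≈ 2α; |ΔT| = 35.06 K
ΔA = 2αA₀ΔT = 2(1.15×10⁻⁵)(458)(35.06) = 0.369 cm²

ΔA = 0.369 cm²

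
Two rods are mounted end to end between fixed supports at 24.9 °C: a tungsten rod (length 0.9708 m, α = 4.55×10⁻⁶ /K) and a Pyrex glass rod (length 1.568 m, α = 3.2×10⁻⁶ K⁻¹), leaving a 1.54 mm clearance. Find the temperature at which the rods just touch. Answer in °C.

T = 188 °C

Gap closes when ΔL₁ + ΔL₂ = 1.54 mm = 1.54×10⁻³ m
(α₁L₁ + α₂L₂)ΔT = g
α₁L₁ + α₂L₂ = 4.55×10⁻⁶×0.9708 + 3.2×10⁻⁶×1.568 = 9.43474×10⁻⁶ m/K
ΔT = 1.54×10⁻³ / 9.43474×10⁻⁶ = 163.23 K
T = 24.9 + 163.23 = 188.13 °C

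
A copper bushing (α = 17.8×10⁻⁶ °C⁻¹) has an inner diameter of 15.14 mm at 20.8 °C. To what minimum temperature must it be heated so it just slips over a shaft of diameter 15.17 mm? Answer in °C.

T = 132 °C

Required Δd = 15.17 − 15.14 = 0.03 mm
Δd = αd₀ΔT ⇒ ΔT = Δd/(αd₀) = 0.03 / (17.8×10⁻⁶ × 15.14) = 111.32 K
T_min = 20.8 + 111.32 = 132.12 °C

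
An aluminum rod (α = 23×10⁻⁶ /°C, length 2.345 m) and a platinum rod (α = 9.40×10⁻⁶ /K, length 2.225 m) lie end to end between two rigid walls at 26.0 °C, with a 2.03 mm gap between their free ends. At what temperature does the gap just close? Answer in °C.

T = 53.1 °C

Gap closes when ΔL₁ + ΔL₂ = 2.03 mm = 2.03×10⁻³ m
(α₁L₁ + α₂L₂)ΔT = g
α₁L₁ + α₂L₂ = 23×10⁻⁶×2.345 + 9.40×10⁻⁶×2.225 = 7.485×10⁻⁵ m/K
ΔT = 2.03×10⁻³ / 7.485×10⁻⁵ = 27.121 K
T = 26.0 + 27.121 = 53.121 °C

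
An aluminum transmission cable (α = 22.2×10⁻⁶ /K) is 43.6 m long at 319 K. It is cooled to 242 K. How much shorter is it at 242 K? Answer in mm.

|ΔT| = |242 − 319| = 77 K
ΔL = αL₀ΔT = (22.2×10⁻⁶)(43.6)(77) = 7.45×10⁻² m

ΔL = 74.5 mm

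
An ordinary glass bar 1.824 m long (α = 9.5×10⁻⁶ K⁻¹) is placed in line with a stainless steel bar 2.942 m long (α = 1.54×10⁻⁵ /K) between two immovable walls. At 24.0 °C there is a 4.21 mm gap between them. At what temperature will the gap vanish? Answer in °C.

T = 91.2 °C

α₁L₁ = 1.7328×10⁻⁵ m/K, α₂L₂ = 4.53068×10⁻⁵ m/K → total 6.26348×10⁻⁵ m/K
ΔT = g/(α₁L₁+α₂L₂) = 4.21×10⁻³ / 6.26348×10⁻⁵ = 67.215 K
T = 24.0 + 67.215 = 91.215 °C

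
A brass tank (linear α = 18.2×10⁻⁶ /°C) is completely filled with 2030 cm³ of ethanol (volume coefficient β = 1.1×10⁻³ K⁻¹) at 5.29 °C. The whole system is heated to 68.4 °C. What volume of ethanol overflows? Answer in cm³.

The tank also expands: β_container ≈ 3α = 5.46×10⁻⁵ /K
Net overflow = V₀(β_liq − 3α_cont)ΔT
β − 3α = 1.10×10⁻³ − 5.46×10⁻⁵ = 1.0454×10⁻³ /K; ΔT = 63.11 K
ΔV = 2030 × 1.0454×10⁻³ × 63.11 = 134 cm³

134 cm³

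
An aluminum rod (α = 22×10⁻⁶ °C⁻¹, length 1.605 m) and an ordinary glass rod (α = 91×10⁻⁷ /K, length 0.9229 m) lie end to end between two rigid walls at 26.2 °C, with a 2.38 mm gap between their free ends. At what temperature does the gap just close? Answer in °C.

T = 80.7 °C

α₁L₁ = 3.531×10⁻⁵ m/K, α₂L₂ = 8.39839×10⁻⁶ m/K → total 4.370839×10⁻⁵ m/K
ΔT = g/(α₁L₁+α₂L₂) = 2.38×10⁻³ / 4.370839×10⁻⁵ = 54.452 K
T = 26.2 + 54.452 = 80.652 °C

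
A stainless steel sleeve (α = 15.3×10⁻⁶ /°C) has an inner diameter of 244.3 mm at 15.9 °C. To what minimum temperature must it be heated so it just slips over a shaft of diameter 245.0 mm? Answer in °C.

Required Δd = 245.0 − 244.3 = 0.7 mm
Δd = αd₀ΔT ⇒ ΔT = Δd/(αd₀) = 0.7 / (15.3×10⁻⁶ × 244.3) = 187.28 K
T_min = 15.9 + 187.28 = 203.18 °C

T = 203 °C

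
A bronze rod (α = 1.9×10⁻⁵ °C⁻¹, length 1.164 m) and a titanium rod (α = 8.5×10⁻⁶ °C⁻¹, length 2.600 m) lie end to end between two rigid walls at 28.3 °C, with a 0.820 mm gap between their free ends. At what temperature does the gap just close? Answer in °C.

α₁L₁ = 2.2116×10⁻⁵ m/K, α₂L₂ = 2.210×10⁻⁵ m/K → total 4.4216×10⁻⁵ m/K
ΔT = g/(α₁L₁+α₂L₂) = 8.20×10⁻⁴ / 4.4216×10⁻⁵ = 18.545 K
T = 28.3 + 18.545 = 46.845 °C

T = 46.8 °C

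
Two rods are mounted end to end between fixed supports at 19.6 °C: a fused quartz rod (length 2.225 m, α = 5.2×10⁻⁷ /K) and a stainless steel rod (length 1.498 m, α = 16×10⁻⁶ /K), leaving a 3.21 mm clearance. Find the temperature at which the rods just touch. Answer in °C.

T = 147 °C

Gap closes when ΔL₁ + ΔL₂ = 3.21 mm = 3.21×10⁻³ m
(α₁L₁ + α₂L₂)ΔT = g
α₁L₁ + α₂L₂ = 5.2×10⁻⁷×2.225 + 16×10⁻⁶×1.498 = 2.5125×10⁻⁵ m/K
ΔT = 3.21×10⁻³ / 2.5125×10⁻⁵ = 127.76 K
T = 19.6 + 127.76 = 147.36 °C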